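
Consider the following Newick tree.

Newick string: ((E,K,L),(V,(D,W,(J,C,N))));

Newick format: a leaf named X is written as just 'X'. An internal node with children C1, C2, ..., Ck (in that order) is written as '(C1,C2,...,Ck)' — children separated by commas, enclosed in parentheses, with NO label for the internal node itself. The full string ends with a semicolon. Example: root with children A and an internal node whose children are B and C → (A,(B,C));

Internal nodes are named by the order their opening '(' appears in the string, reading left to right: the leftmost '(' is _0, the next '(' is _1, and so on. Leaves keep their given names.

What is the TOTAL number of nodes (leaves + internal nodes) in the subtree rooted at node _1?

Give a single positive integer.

Answer: 4

Derivation:
Newick: ((E,K,L),(V,(D,W,(J,C,N))));
Locate _1: it is the '(' at position 1 (the 2nd '(' reading left to right).
Query: subtree rooted at _1
_1: subtree_size = 1 + 3
  E: subtree_size = 1 + 0
  K: subtree_size = 1 + 0
  L: subtree_size = 1 + 0
Total subtree size of _1: 4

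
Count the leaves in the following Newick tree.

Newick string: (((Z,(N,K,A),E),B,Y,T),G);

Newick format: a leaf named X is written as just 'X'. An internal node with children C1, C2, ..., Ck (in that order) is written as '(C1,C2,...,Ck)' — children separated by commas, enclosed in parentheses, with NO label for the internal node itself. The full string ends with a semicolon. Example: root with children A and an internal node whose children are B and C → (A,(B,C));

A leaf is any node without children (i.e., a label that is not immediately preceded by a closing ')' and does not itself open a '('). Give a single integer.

Answer: 9

Derivation:
Newick: (((Z,(N,K,A),E),B,Y,T),G);
Scan left-to-right; a leaf is any maximal label run not followed by '(':
  pos 3: leaf 'Z' → count = 1
  pos 6: leaf 'N' → count = 2
  pos 8: leaf 'K' → count = 3
  pos 10: leaf 'A' → count = 4
  pos 13: leaf 'E' → count = 5
  pos 16: leaf 'B' → count = 6
  pos 18: leaf 'Y' → count = 7
  pos 20: leaf 'T' → count = 8
  pos 23: leaf 'G' → count = 9
Total leaves: 9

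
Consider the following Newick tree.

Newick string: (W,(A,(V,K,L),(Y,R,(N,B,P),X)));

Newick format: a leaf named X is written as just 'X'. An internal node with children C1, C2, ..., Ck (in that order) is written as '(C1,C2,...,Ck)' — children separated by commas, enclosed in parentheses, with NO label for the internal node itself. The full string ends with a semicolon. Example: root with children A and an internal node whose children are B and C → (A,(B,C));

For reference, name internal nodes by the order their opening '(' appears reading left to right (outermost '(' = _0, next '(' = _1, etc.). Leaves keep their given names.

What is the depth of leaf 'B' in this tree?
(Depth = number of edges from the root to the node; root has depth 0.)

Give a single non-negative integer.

Newick: (W,(A,(V,K,L),(Y,R,(N,B,P),X)));
Naming internals by '(' encounter order: outermost '(' = _0, next = _1, ...
Query node: B
Path from root: _0 -> _1 -> _3 -> _4 -> B
Depth of B: 4 (number of edges from root)

Answer: 4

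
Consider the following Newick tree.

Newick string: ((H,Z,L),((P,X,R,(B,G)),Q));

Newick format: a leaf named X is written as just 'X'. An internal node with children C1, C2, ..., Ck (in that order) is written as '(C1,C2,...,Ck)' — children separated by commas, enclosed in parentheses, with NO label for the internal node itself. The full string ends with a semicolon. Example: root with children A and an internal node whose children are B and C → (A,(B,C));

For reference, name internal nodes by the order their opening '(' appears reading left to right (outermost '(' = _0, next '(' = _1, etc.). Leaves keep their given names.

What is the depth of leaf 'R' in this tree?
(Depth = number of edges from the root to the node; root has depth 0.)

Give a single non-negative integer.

Answer: 3

Derivation:
Newick: ((H,Z,L),((P,X,R,(B,G)),Q));
Naming internals by '(' encounter order: outermost '(' = _0, next = _1, ...
Query node: R
Path from root: _0 -> _2 -> _3 -> R
Depth of R: 3 (number of edges from root)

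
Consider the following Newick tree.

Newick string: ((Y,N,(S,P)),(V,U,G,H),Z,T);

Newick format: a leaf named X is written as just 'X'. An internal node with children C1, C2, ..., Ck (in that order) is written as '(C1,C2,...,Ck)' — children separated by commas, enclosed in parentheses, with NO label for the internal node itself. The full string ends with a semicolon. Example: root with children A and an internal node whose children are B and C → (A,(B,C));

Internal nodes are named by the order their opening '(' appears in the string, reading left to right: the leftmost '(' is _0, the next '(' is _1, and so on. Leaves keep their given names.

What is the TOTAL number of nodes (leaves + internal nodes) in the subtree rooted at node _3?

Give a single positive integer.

Answer: 5

Derivation:
Newick: ((Y,N,(S,P)),(V,U,G,H),Z,T);
Locate _3: it is the '(' at position 13 (the 4th '(' reading left to right).
Query: subtree rooted at _3
_3: subtree_size = 1 + 4
  V: subtree_size = 1 + 0
  U: subtree_size = 1 + 0
  G: subtree_size = 1 + 0
  H: subtree_size = 1 + 0
Total subtree size of _3: 5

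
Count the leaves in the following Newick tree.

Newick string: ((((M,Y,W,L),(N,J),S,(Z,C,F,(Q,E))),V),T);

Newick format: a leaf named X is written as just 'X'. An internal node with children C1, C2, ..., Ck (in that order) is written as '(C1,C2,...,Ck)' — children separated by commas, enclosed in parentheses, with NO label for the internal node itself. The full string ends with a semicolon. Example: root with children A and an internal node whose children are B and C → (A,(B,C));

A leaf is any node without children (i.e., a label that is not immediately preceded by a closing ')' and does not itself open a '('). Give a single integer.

Answer: 14

Derivation:
Newick: ((((M,Y,W,L),(N,J),S,(Z,C,F,(Q,E))),V),T);
Scan left-to-right; a leaf is any maximal label run not followed by '(':
  pos 4: leaf 'M' → count = 1
  pos 6: leaf 'Y' → count = 2
  pos 8: leaf 'W' → count = 3
  pos 10: leaf 'L' → count = 4
  pos 14: leaf 'N' → count = 5
  pos 16: leaf 'J' → count = 6
  pos 19: leaf 'S' → count = 7
  pos 22: leaf 'Z' → count = 8
  pos 24: leaf 'C' → count = 9
  pos 26: leaf 'F' → count = 10
  pos 29: leaf 'Q' → count = 11
  pos 31: leaf 'E' → count = 12
  pos 36: leaf 'V' → count = 13
  pos 39: leaf 'T' → count = 14
Total leaves: 14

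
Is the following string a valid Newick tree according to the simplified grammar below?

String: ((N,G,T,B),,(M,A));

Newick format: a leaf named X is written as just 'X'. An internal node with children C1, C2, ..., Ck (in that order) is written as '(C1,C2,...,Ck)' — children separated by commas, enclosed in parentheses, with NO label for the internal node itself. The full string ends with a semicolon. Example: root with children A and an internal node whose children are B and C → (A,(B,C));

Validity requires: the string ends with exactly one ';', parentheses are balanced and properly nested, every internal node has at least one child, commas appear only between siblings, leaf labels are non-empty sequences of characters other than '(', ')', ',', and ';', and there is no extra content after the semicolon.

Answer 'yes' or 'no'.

Answer: no

Derivation:
Input: ((N,G,T,B),,(M,A));
Paren balance: 3 '(' vs 3 ')' OK
Ends with single ';': True
Full parse: FAILS (empty leaf label at pos 11)
Valid: False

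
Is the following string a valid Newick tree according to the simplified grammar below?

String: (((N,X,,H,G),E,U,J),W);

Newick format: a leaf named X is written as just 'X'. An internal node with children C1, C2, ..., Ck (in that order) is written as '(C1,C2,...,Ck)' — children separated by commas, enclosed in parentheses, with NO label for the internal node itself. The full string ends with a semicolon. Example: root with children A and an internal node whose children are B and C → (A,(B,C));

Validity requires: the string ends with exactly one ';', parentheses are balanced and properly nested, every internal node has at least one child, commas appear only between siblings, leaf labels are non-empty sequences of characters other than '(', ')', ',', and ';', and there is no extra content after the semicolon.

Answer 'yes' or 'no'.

Answer: no

Derivation:
Input: (((N,X,,H,G),E,U,J),W);
Paren balance: 3 '(' vs 3 ')' OK
Ends with single ';': True
Full parse: FAILS (empty leaf label at pos 7)
Valid: False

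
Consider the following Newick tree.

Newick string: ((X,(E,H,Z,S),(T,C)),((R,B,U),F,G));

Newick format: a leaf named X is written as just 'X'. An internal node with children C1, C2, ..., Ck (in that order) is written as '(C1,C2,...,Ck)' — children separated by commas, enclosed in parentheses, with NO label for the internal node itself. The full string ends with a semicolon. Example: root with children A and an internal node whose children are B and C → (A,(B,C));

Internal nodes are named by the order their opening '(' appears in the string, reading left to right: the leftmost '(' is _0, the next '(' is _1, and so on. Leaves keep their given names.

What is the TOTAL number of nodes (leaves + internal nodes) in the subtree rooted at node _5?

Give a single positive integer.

Newick: ((X,(E,H,Z,S),(T,C)),((R,B,U),F,G));
Locate _5: it is the '(' at position 22 (the 6th '(' reading left to right).
Query: subtree rooted at _5
_5: subtree_size = 1 + 3
  R: subtree_size = 1 + 0
  B: subtree_size = 1 + 0
  U: subtree_size = 1 + 0
Total subtree size of _5: 4

Answer: 4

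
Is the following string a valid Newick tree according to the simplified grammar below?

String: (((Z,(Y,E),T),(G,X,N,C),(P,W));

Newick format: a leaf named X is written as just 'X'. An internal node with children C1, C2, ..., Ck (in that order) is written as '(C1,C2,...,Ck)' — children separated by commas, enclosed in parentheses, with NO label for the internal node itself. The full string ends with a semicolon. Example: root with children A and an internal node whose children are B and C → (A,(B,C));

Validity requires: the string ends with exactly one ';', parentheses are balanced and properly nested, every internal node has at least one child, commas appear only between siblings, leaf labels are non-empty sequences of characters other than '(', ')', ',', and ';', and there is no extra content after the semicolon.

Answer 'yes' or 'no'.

Answer: no

Derivation:
Input: (((Z,(Y,E),T),(G,X,N,C),(P,W));
Paren balance: 6 '(' vs 5 ')' MISMATCH
Ends with single ';': True
Full parse: FAILS (expected , or ) at pos 30)
Valid: False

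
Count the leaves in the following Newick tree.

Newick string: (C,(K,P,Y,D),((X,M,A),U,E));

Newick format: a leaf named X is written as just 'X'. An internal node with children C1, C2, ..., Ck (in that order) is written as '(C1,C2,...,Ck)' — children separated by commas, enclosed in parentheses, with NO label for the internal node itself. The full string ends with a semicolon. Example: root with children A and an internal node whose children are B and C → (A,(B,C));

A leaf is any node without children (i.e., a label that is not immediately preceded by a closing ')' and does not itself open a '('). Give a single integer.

Answer: 10

Derivation:
Newick: (C,(K,P,Y,D),((X,M,A),U,E));
Scan left-to-right; a leaf is any maximal label run not followed by '(':
  pos 1: leaf 'C' → count = 1
  pos 4: leaf 'K' → count = 2
  pos 6: leaf 'P' → count = 3
  pos 8: leaf 'Y' → count = 4
  pos 10: leaf 'D' → count = 5
  pos 15: leaf 'X' → count = 6
  pos 17: leaf 'M' → count = 7
  pos 19: leaf 'A' → count = 8
  pos 22: leaf 'U' → count = 9
  pos 24: leaf 'E' → count = 10
Total leaves: 10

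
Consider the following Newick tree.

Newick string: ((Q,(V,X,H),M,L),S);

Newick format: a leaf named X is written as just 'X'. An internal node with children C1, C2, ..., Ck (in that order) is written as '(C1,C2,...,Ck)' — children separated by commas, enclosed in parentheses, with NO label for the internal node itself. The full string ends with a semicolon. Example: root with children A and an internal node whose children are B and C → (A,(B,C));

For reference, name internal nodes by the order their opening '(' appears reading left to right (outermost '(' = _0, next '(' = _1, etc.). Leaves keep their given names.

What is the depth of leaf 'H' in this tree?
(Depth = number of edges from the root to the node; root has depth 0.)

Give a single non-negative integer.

Newick: ((Q,(V,X,H),M,L),S);
Naming internals by '(' encounter order: outermost '(' = _0, next = _1, ...
Query node: H
Path from root: _0 -> _1 -> _2 -> H
Depth of H: 3 (number of edges from root)

Answer: 3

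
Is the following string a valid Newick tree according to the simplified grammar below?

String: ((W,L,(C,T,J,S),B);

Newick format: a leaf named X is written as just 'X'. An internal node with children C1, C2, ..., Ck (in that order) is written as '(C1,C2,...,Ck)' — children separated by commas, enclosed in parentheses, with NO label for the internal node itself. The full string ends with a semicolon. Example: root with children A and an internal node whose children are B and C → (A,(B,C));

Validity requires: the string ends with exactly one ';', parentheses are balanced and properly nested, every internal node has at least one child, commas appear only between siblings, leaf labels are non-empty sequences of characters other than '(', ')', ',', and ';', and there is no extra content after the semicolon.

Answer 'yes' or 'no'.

Answer: no

Derivation:
Input: ((W,L,(C,T,J,S),B);
Paren balance: 3 '(' vs 2 ')' MISMATCH
Ends with single ';': True
Full parse: FAILS (expected , or ) at pos 18)
Valid: False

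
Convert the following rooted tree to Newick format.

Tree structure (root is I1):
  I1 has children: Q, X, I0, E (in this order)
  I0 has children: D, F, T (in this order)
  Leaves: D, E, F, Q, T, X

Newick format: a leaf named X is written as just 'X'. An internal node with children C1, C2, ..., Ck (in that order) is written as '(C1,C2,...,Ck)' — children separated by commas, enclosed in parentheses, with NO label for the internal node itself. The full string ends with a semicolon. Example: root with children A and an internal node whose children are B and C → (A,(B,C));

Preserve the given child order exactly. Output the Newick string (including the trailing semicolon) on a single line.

internal I1 with children ['Q', 'X', 'I0', 'E']
  leaf 'Q' → 'Q'
  leaf 'X' → 'X'
  internal I0 with children ['D', 'F', 'T']
    leaf 'D' → 'D'
    leaf 'F' → 'F'
    leaf 'T' → 'T'
  → '(D,F,T)'
  leaf 'E' → 'E'
→ '(Q,X,(D,F,T),E)'
Final: (Q,X,(D,F,T),E);

Answer: (Q,X,(D,F,T),E);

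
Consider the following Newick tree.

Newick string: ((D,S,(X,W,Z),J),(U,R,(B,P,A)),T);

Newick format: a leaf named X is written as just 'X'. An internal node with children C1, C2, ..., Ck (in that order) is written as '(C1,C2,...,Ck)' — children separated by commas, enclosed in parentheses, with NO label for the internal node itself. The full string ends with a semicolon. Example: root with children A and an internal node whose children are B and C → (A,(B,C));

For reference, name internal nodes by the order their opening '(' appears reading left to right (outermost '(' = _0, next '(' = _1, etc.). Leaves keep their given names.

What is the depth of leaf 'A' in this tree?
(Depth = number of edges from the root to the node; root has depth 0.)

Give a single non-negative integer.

Answer: 3

Derivation:
Newick: ((D,S,(X,W,Z),J),(U,R,(B,P,A)),T);
Naming internals by '(' encounter order: outermost '(' = _0, next = _1, ...
Query node: A
Path from root: _0 -> _3 -> _4 -> A
Depth of A: 3 (number of edges from root)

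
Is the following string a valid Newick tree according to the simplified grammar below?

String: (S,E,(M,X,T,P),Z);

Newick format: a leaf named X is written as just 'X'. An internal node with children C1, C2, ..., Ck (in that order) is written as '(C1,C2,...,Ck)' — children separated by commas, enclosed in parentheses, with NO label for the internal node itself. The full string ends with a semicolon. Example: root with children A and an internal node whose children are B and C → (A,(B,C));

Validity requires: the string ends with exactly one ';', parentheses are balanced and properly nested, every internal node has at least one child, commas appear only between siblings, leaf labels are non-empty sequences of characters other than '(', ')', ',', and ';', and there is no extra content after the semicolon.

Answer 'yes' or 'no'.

Answer: yes

Derivation:
Input: (S,E,(M,X,T,P),Z);
Paren balance: 2 '(' vs 2 ')' OK
Ends with single ';': True
Full parse: OK
Valid: True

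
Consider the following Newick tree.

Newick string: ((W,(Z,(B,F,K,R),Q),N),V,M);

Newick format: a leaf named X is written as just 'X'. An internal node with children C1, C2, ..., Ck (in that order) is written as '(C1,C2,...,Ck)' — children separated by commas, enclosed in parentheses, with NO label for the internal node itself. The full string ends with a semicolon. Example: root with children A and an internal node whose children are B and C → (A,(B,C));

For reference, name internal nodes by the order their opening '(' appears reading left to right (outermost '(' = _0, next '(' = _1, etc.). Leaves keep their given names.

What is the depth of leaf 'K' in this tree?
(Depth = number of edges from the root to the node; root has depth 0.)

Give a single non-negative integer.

Answer: 4

Derivation:
Newick: ((W,(Z,(B,F,K,R),Q),N),V,M);
Naming internals by '(' encounter order: outermost '(' = _0, next = _1, ...
Query node: K
Path from root: _0 -> _1 -> _2 -> _3 -> K
Depth of K: 4 (number of edges from root)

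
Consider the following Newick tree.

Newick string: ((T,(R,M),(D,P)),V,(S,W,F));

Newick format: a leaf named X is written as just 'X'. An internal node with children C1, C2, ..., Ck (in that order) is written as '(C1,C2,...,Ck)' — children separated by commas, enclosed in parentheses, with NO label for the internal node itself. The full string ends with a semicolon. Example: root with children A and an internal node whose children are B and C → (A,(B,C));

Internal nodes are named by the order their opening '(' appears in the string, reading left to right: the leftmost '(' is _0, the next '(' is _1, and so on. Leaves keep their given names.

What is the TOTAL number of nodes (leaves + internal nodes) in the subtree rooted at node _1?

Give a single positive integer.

Newick: ((T,(R,M),(D,P)),V,(S,W,F));
Locate _1: it is the '(' at position 1 (the 2nd '(' reading left to right).
Query: subtree rooted at _1
_1: subtree_size = 1 + 7
  T: subtree_size = 1 + 0
  _2: subtree_size = 1 + 2
    R: subtree_size = 1 + 0
    M: subtree_size = 1 + 0
  _3: subtree_size = 1 + 2
    D: subtree_size = 1 + 0
    P: subtree_size = 1 + 0
Total subtree size of _1: 8

Answer: 8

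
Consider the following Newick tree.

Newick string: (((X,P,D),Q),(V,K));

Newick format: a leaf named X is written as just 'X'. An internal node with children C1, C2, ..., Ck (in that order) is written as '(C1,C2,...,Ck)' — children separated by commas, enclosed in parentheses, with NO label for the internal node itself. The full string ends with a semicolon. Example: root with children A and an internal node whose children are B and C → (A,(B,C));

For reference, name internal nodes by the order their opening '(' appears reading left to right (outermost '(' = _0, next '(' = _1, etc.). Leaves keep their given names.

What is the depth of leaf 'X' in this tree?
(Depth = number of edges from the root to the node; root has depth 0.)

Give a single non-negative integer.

Answer: 3

Derivation:
Newick: (((X,P,D),Q),(V,K));
Naming internals by '(' encounter order: outermost '(' = _0, next = _1, ...
Query node: X
Path from root: _0 -> _1 -> _2 -> X
Depth of X: 3 (number of edges from root)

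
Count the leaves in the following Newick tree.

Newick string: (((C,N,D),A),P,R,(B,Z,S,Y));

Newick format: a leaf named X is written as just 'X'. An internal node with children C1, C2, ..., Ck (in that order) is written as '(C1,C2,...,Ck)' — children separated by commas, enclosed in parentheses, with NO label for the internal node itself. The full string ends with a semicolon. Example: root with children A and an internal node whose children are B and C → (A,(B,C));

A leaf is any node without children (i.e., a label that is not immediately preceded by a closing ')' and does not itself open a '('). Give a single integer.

Newick: (((C,N,D),A),P,R,(B,Z,S,Y));
Scan left-to-right; a leaf is any maximal label run not followed by '(':
  pos 3: leaf 'C' → count = 1
  pos 5: leaf 'N' → count = 2
  pos 7: leaf 'D' → count = 3
  pos 10: leaf 'A' → count = 4
  pos 13: leaf 'P' → count = 5
  pos 15: leaf 'R' → count = 6
  pos 18: leaf 'B' → count = 7
  pos 20: leaf 'Z' → count = 8
  pos 22: leaf 'S' → count = 9
  pos 24: leaf 'Y' → count = 10
Total leaves: 10

Answer: 10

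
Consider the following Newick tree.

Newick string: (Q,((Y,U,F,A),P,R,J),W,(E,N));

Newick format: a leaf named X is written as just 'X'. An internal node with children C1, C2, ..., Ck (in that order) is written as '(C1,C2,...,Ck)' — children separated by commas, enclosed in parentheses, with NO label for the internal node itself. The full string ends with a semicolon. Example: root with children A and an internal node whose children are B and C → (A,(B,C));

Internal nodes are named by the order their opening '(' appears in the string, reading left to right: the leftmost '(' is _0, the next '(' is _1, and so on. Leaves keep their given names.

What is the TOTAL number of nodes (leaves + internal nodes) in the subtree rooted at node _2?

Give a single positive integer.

Newick: (Q,((Y,U,F,A),P,R,J),W,(E,N));
Locate _2: it is the '(' at position 4 (the 3rd '(' reading left to right).
Query: subtree rooted at _2
_2: subtree_size = 1 + 4
  Y: subtree_size = 1 + 0
  U: subtree_size = 1 + 0
  F: subtree_size = 1 + 0
  A: subtree_size = 1 + 0
Total subtree size of _2: 5

Answer: 5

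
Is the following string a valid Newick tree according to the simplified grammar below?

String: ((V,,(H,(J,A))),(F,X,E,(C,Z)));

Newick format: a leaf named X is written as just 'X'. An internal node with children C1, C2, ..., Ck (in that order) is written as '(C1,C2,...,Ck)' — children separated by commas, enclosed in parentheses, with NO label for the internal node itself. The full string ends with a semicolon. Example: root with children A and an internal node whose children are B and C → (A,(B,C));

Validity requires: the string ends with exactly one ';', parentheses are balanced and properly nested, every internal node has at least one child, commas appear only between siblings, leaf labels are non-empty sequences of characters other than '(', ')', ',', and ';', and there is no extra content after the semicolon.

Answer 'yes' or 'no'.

Answer: no

Derivation:
Input: ((V,,(H,(J,A))),(F,X,E,(C,Z)));
Paren balance: 6 '(' vs 6 ')' OK
Ends with single ';': True
Full parse: FAILS (empty leaf label at pos 4)
Valid: False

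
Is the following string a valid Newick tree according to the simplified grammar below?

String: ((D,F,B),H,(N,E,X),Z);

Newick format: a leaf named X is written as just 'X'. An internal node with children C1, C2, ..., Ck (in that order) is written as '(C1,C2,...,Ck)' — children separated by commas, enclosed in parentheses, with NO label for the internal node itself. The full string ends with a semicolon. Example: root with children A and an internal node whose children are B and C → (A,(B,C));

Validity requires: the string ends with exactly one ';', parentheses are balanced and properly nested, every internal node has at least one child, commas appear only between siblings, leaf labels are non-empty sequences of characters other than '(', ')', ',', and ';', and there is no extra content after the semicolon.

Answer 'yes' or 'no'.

Answer: yes

Derivation:
Input: ((D,F,B),H,(N,E,X),Z);
Paren balance: 3 '(' vs 3 ')' OK
Ends with single ';': True
Full parse: OK
Valid: True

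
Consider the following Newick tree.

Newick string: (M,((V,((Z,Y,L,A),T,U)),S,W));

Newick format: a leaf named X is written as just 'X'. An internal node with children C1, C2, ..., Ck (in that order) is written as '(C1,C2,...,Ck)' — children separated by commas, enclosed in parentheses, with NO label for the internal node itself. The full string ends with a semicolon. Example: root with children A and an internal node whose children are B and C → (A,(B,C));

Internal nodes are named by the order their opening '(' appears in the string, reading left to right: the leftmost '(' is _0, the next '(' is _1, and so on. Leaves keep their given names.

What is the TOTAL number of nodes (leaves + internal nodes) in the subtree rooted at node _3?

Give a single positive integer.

Newick: (M,((V,((Z,Y,L,A),T,U)),S,W));
Locate _3: it is the '(' at position 7 (the 4th '(' reading left to right).
Query: subtree rooted at _3
_3: subtree_size = 1 + 7
  _4: subtree_size = 1 + 4
    Z: subtree_size = 1 + 0
    Y: subtree_size = 1 + 0
    L: subtree_size = 1 + 0
    A: subtree_size = 1 + 0
  T: subtree_size = 1 + 0
  U: subtree_size = 1 + 0
Total subtree size of _3: 8

Answer: 8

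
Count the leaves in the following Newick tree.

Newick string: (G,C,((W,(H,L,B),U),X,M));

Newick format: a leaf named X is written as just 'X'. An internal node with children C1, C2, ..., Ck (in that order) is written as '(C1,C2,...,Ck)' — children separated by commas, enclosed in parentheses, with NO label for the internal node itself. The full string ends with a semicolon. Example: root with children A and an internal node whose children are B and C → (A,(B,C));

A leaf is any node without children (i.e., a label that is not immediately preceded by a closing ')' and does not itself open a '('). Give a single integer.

Newick: (G,C,((W,(H,L,B),U),X,M));
Scan left-to-right; a leaf is any maximal label run not followed by '(':
  pos 1: leaf 'G' → count = 1
  pos 3: leaf 'C' → count = 2
  pos 7: leaf 'W' → count = 3
  pos 10: leaf 'H' → count = 4
  pos 12: leaf 'L' → count = 5
  pos 14: leaf 'B' → count = 6
  pos 17: leaf 'U' → count = 7
  pos 20: leaf 'X' → count = 8
  pos 22: leaf 'M' → count = 9
Total leaves: 9

Answer: 9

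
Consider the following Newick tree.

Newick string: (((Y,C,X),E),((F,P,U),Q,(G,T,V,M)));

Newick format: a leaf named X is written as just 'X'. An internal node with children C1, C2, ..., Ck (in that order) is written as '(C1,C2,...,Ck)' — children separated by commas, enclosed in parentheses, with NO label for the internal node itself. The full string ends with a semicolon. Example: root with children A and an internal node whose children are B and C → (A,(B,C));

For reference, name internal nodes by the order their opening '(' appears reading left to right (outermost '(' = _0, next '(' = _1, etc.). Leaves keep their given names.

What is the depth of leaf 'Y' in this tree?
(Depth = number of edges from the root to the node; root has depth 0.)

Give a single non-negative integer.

Answer: 3

Derivation:
Newick: (((Y,C,X),E),((F,P,U),Q,(G,T,V,M)));
Naming internals by '(' encounter order: outermost '(' = _0, next = _1, ...
Query node: Y
Path from root: _0 -> _1 -> _2 -> Y
Depth of Y: 3 (number of edges from root)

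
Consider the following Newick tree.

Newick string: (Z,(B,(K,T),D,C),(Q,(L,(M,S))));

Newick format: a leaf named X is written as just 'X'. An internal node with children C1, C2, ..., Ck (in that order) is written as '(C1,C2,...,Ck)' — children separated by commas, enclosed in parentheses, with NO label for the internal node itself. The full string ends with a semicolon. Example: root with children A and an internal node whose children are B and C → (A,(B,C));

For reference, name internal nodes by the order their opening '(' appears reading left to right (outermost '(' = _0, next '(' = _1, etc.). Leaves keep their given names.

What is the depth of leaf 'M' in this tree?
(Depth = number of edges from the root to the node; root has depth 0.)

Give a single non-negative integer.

Newick: (Z,(B,(K,T),D,C),(Q,(L,(M,S))));
Naming internals by '(' encounter order: outermost '(' = _0, next = _1, ...
Query node: M
Path from root: _0 -> _3 -> _4 -> _5 -> M
Depth of M: 4 (number of edges from root)

Answer: 4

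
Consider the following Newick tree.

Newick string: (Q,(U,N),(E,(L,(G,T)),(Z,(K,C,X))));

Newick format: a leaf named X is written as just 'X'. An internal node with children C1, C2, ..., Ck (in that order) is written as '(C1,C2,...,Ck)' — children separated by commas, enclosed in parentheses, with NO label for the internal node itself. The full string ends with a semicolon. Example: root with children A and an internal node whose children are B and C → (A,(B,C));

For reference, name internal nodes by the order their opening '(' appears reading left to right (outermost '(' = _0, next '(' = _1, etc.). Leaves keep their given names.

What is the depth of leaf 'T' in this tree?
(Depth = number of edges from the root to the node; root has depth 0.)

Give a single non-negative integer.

Newick: (Q,(U,N),(E,(L,(G,T)),(Z,(K,C,X))));
Naming internals by '(' encounter order: outermost '(' = _0, next = _1, ...
Query node: T
Path from root: _0 -> _2 -> _3 -> _4 -> T
Depth of T: 4 (number of edges from root)

Answer: 4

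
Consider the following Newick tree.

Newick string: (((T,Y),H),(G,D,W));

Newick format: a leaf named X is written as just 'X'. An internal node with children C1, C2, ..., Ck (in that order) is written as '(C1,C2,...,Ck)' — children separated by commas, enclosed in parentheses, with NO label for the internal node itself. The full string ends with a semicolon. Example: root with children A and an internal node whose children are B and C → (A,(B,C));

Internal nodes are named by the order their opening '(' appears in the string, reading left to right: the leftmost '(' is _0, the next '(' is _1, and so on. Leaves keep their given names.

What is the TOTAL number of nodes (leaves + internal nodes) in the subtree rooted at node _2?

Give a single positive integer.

Answer: 3

Derivation:
Newick: (((T,Y),H),(G,D,W));
Locate _2: it is the '(' at position 2 (the 3rd '(' reading left to right).
Query: subtree rooted at _2
_2: subtree_size = 1 + 2
  T: subtree_size = 1 + 0
  Y: subtree_size = 1 + 0
Total subtree size of _2: 3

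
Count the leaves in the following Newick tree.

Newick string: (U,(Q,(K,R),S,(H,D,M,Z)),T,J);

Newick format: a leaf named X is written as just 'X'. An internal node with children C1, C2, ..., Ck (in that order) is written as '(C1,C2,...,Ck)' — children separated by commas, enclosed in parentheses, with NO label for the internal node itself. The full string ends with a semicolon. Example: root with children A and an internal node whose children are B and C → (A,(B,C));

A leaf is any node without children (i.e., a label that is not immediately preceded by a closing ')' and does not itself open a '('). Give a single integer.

Answer: 11

Derivation:
Newick: (U,(Q,(K,R),S,(H,D,M,Z)),T,J);
Scan left-to-right; a leaf is any maximal label run not followed by '(':
  pos 1: leaf 'U' → count = 1
  pos 4: leaf 'Q' → count = 2
  pos 7: leaf 'K' → count = 3
  pos 9: leaf 'R' → count = 4
  pos 12: leaf 'S' → count = 5
  pos 15: leaf 'H' → count = 6
  pos 17: leaf 'D' → count = 7
  pos 19: leaf 'M' → count = 8
  pos 21: leaf 'Z' → count = 9
  pos 25: leaf 'T' → count = 10
  pos 27: leaf 'J' → count = 11
Total leaves: 11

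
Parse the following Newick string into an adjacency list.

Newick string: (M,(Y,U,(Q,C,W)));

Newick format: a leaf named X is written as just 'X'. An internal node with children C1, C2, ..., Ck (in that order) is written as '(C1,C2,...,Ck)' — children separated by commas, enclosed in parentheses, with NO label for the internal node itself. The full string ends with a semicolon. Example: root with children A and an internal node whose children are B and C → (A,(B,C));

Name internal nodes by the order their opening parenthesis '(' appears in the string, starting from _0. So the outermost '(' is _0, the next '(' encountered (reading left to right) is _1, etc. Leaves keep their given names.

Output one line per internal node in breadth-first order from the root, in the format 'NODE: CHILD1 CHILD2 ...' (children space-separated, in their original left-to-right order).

Input: (M,(Y,U,(Q,C,W)));
Scanning left-to-right, naming '(' by encounter order:
  pos 0: '(' -> open internal node _0 (depth 1)
  pos 3: '(' -> open internal node _1 (depth 2)
  pos 8: '(' -> open internal node _2 (depth 3)
  pos 14: ')' -> close internal node _2 (now at depth 2)
  pos 15: ')' -> close internal node _1 (now at depth 1)
  pos 16: ')' -> close internal node _0 (now at depth 0)
Total internal nodes: 3
BFS adjacency from root:
  _0: M _1
  _1: Y U _2
  _2: Q C W

Answer: _0: M _1
_1: Y U _2
_2: Q C W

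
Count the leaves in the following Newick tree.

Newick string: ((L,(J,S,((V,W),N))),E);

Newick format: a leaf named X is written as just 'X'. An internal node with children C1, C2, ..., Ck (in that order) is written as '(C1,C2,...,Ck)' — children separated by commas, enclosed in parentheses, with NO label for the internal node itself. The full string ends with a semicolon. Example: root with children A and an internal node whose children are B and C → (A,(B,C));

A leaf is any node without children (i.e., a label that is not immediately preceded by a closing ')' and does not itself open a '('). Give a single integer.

Newick: ((L,(J,S,((V,W),N))),E);
Scan left-to-right; a leaf is any maximal label run not followed by '(':
  pos 2: leaf 'L' → count = 1
  pos 5: leaf 'J' → count = 2
  pos 7: leaf 'S' → count = 3
  pos 11: leaf 'V' → count = 4
  pos 13: leaf 'W' → count = 5
  pos 16: leaf 'N' → count = 6
  pos 21: leaf 'E' → count = 7
Total leaves: 7

Answer: 7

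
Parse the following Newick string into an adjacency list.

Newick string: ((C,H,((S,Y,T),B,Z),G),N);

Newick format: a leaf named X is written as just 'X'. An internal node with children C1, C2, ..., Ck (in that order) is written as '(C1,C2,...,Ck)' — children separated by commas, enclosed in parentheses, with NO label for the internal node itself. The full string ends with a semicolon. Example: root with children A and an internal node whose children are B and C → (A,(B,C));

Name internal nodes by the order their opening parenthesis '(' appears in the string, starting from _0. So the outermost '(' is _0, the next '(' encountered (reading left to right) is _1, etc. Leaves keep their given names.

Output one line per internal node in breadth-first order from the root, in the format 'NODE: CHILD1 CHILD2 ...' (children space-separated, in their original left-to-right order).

Answer: _0: _1 N
_1: C H _2 G
_2: _3 B Z
_3: S Y T

Derivation:
Input: ((C,H,((S,Y,T),B,Z),G),N);
Scanning left-to-right, naming '(' by encounter order:
  pos 0: '(' -> open internal node _0 (depth 1)
  pos 1: '(' -> open internal node _1 (depth 2)
  pos 6: '(' -> open internal node _2 (depth 3)
  pos 7: '(' -> open internal node _3 (depth 4)
  pos 13: ')' -> close internal node _3 (now at depth 3)
  pos 18: ')' -> close internal node _2 (now at depth 2)
  pos 21: ')' -> close internal node _1 (now at depth 1)
  pos 24: ')' -> close internal node _0 (now at depth 0)
Total internal nodes: 4
BFS adjacency from root:
  _0: _1 N
  _1: C H _2 G
  _2: _3 B Z
  _3: S Y T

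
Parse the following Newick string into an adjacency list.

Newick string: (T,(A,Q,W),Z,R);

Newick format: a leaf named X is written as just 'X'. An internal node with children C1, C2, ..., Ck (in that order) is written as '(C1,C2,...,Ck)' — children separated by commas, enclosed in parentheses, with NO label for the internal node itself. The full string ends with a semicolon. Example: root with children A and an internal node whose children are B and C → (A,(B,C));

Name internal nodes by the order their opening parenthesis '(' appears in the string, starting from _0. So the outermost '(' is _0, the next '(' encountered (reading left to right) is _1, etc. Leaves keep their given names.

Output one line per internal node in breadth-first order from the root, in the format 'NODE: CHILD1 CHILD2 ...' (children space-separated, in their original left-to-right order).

Answer: _0: T _1 Z R
_1: A Q W

Derivation:
Input: (T,(A,Q,W),Z,R);
Scanning left-to-right, naming '(' by encounter order:
  pos 0: '(' -> open internal node _0 (depth 1)
  pos 3: '(' -> open internal node _1 (depth 2)
  pos 9: ')' -> close internal node _1 (now at depth 1)
  pos 14: ')' -> close internal node _0 (now at depth 0)
Total internal nodes: 2
BFS adjacency from root:
  _0: T _1 Z R
  _1: A Q W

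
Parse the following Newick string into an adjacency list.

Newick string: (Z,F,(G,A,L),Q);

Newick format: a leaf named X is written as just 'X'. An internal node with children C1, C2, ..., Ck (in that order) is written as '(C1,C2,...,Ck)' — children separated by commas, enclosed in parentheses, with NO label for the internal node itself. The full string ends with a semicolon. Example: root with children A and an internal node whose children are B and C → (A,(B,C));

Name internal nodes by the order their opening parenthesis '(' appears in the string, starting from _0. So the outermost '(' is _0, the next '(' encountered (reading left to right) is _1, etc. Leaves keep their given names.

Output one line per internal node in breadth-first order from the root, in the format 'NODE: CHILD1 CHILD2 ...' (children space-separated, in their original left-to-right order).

Input: (Z,F,(G,A,L),Q);
Scanning left-to-right, naming '(' by encounter order:
  pos 0: '(' -> open internal node _0 (depth 1)
  pos 5: '(' -> open internal node _1 (depth 2)
  pos 11: ')' -> close internal node _1 (now at depth 1)
  pos 14: ')' -> close internal node _0 (now at depth 0)
Total internal nodes: 2
BFS adjacency from root:
  _0: Z F _1 Q
  _1: G A L

Answer: _0: Z F _1 Q
_1: G A L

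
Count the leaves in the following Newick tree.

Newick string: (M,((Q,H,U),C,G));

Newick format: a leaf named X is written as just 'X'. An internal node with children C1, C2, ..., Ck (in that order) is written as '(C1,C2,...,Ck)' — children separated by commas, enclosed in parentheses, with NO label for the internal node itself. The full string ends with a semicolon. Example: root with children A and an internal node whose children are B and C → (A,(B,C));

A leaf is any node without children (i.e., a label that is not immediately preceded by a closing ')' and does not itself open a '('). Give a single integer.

Newick: (M,((Q,H,U),C,G));
Scan left-to-right; a leaf is any maximal label run not followed by '(':
  pos 1: leaf 'M' → count = 1
  pos 5: leaf 'Q' → count = 2
  pos 7: leaf 'H' → count = 3
  pos 9: leaf 'U' → count = 4
  pos 12: leaf 'C' → count = 5
  pos 14: leaf 'G' → count = 6
Total leaves: 6

Answer: 6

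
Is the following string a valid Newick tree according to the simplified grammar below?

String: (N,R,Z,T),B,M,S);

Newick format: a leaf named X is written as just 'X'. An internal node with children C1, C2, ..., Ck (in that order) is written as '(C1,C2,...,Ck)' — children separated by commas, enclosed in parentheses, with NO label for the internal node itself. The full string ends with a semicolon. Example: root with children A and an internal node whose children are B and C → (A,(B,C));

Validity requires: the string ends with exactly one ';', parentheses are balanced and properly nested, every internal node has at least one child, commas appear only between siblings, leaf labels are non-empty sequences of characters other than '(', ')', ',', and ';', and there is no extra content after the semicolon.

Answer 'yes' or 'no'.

Input: (N,R,Z,T),B,M,S);
Paren balance: 1 '(' vs 2 ')' MISMATCH
Ends with single ';': True
Full parse: FAILS (extra content after tree at pos 9)
Valid: False

Answer: no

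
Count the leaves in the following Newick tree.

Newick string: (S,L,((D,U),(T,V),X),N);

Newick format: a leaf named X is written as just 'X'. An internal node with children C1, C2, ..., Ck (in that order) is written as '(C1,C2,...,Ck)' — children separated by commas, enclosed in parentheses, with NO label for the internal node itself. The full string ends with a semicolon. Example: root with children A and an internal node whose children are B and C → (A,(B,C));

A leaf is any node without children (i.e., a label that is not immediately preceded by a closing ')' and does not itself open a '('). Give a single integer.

Newick: (S,L,((D,U),(T,V),X),N);
Scan left-to-right; a leaf is any maximal label run not followed by '(':
  pos 1: leaf 'S' → count = 1
  pos 3: leaf 'L' → count = 2
  pos 7: leaf 'D' → count = 3
  pos 9: leaf 'U' → count = 4
  pos 13: leaf 'T' → count = 5
  pos 15: leaf 'V' → count = 6
  pos 18: leaf 'X' → count = 7
  pos 21: leaf 'N' → count = 8
Total leaves: 8

Answer: 8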